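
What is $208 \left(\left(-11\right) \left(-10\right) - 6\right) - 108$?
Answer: $21524$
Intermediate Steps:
$208 \left(\left(-11\right) \left(-10\right) - 6\right) - 108 = 208 \left(110 - 6\right) - 108 = 208 \cdot 104 - 108 = 21632 - 108 = 21524$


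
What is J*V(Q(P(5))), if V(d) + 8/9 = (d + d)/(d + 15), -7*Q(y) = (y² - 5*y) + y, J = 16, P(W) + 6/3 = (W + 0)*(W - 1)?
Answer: 2560/63 ≈ 40.635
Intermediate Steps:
P(W) = -2 + W*(-1 + W) (P(W) = -2 + (W + 0)*(W - 1) = -2 + W*(-1 + W))
Q(y) = -y²/7 + 4*y/7 (Q(y) = -((y² - 5*y) + y)/7 = -(y² - 4*y)/7 = -y²/7 + 4*y/7)
V(d) = -8/9 + 2*d/(15 + d) (V(d) = -8/9 + (d + d)/(d + 15) = -8/9 + (2*d)/(15 + d) = -8/9 + 2*d/(15 + d))
J*V(Q(P(5))) = 16*(10*(-12 + (-2 + 5² - 1*5)*(4 - (-2 + 5² - 1*5))/7)/(9*(15 + (-2 + 5² - 1*5)*(4 - (-2 + 5² - 1*5))/7))) = 16*(10*(-12 + (-2 + 25 - 5)*(4 - (-2 + 25 - 5))/7)/(9*(15 + (-2 + 25 - 5)*(4 - (-2 + 25 - 5))/7))) = 16*(10*(-12 + (⅐)*18*(4 - 1*18))/(9*(15 + (⅐)*18*(4 - 1*18)))) = 16*(10*(-12 + (⅐)*18*(4 - 18))/(9*(15 + (⅐)*18*(4 - 18)))) = 16*(10*(-12 + (⅐)*18*(-14))/(9*(15 + (⅐)*18*(-14)))) = 16*(10*(-12 - 36)/(9*(15 - 36))) = 16*((10/9)*(-48)/(-21)) = 16*((10/9)*(-1/21)*(-48)) = 16*(160/63) = 2560/63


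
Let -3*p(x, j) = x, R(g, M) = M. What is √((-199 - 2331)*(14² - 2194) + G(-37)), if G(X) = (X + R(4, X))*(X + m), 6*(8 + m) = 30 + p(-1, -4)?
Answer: √45521063/3 ≈ 2249.0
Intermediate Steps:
p(x, j) = -x/3
m = -53/18 (m = -8 + (30 - ⅓*(-1))/6 = -8 + (30 + ⅓)/6 = -8 + (⅙)*(91/3) = -8 + 91/18 = -53/18 ≈ -2.9444)
G(X) = 2*X*(-53/18 + X) (G(X) = (X + X)*(X - 53/18) = (2*X)*(-53/18 + X) = 2*X*(-53/18 + X))
√((-199 - 2331)*(14² - 2194) + G(-37)) = √((-199 - 2331)*(14² - 2194) + (⅑)*(-37)*(-53 + 18*(-37))) = √(-2530*(196 - 2194) + (⅑)*(-37)*(-53 - 666)) = √(-2530*(-1998) + (⅑)*(-37)*(-719)) = √(5054940 + 26603/9) = √(45521063/9) = √45521063/3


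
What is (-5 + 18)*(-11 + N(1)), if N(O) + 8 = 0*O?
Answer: -247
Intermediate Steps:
N(O) = -8 (N(O) = -8 + 0*O = -8 + 0 = -8)
(-5 + 18)*(-11 + N(1)) = (-5 + 18)*(-11 - 8) = 13*(-19) = -247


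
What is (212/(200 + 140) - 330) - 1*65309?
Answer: -5579262/85 ≈ -65638.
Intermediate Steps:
(212/(200 + 140) - 330) - 1*65309 = (212/340 - 330) - 65309 = (212*(1/340) - 330) - 65309 = (53/85 - 330) - 65309 = -27997/85 - 65309 = -5579262/85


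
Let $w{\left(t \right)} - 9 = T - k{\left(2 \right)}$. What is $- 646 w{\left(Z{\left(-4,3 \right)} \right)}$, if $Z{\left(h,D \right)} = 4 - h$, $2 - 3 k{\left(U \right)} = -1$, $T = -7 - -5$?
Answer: $-3876$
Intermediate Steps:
$T = -2$ ($T = -7 + 5 = -2$)
$k{\left(U \right)} = 1$ ($k{\left(U \right)} = \frac{2}{3} - - \frac{1}{3} = \frac{2}{3} + \frac{1}{3} = 1$)
$w{\left(t \right)} = 6$ ($w{\left(t \right)} = 9 - 3 = 6$)
$- 646 w{\left(Z{\left(-4,3 \right)} \right)} = \left(-646\right) 6 = -3876$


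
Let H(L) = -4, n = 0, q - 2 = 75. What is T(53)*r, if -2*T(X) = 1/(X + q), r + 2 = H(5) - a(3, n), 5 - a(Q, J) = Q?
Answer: 2/65 ≈ 0.030769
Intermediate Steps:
q = 77 (q = 2 + 75 = 77)
a(Q, J) = 5 - Q
r = -8 (r = -2 + (-4 - (5 - 1*3)) = -2 + (-4 - (5 - 3)) = -2 + (-4 - 1*2) = -2 + (-4 - 2) = -2 - 6 = -8)
T(X) = -1/(2*(77 + X)) (T(X) = -1/(2*(X + 77)) = -1/(2*(77 + X)))
T(53)*r = -1/(154 + 2*53)*(-8) = -1/(154 + 106)*(-8) = -1/260*(-8) = 2/65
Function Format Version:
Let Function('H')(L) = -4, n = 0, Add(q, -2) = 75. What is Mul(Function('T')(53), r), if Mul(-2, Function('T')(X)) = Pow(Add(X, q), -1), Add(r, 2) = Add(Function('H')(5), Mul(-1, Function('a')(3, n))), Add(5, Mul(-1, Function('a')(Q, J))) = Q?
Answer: Rational(2, 65) ≈ 0.030769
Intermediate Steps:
q = 77 (q = Add(2, 75) = 77)
Function('a')(Q, J) = Add(5, Mul(-1, Q))
r = -8 (r = Add(-2, Add(-4, Mul(-1, Add(5, Mul(-1, 3))))) = Add(-2, Add(-4, Mul(-1, Add(5, -3)))) = Add(-2, Add(-4, Mul(-1, 2))) = Add(-2, Add(-4, -2)) = Add(-2, -6) = -8)
Function('T')(X) = Mul(Rational(-1, 2), Pow(Add(77, X), -1)) (Function('T')(X) = Mul(Rational(-1, 2), Pow(Add(X, 77), -1)) = Mul(Rational(-1, 2), Pow(Add(77, X), -1)))
Mul(Function('T')(53), r) = Mul(Mul(-1, Pow(Add(154, Mul(2, 53)), -1)), -8) = Mul(Mul(-1, Pow(Add(154, 106), -1)), -8) = Mul(Mul(-1, Pow(260, -1)), -8) = Mul(Mul(-1, Rational(1, 260)), -8) = Mul(Rational(-1, 260), -8) = Rational(2, 65)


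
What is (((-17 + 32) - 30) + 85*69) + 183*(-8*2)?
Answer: 2922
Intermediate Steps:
(((-17 + 32) - 30) + 85*69) + 183*(-8*2) = ((15 - 30) + 5865) + 183*(-16) = (-15 + 5865) - 2928 = 5850 - 2928 = 2922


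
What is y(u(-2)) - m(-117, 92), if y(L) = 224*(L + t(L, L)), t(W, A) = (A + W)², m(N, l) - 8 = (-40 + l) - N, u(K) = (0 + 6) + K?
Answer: 15055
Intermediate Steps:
u(K) = 6 + K
m(N, l) = -32 + l - N (m(N, l) = 8 + ((-40 + l) - N) = 8 + (-40 + l - N) = -32 + l - N)
y(L) = 224*L + 896*L² (y(L) = 224*(L + (L + L)²) = 224*(L + (2*L)²) = 224*(L + 4*L²) = 224*L + 896*L²)
y(u(-2)) - m(-117, 92) = 224*(6 - 2)*(1 + 4*(6 - 2)) - (-32 + 92 - 1*(-117)) = 224*4*(1 + 4*4) - (-32 + 92 + 117) = 224*4*(1 + 16) - 1*177 = 224*4*17 - 177 = 15232 - 177 = 15055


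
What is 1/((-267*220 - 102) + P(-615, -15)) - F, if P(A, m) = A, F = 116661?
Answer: -6936313078/59457 ≈ -1.1666e+5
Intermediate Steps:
1/((-267*220 - 102) + P(-615, -15)) - F = 1/((-267*220 - 102) - 615) - 1*116661 = 1/((-58740 - 102) - 615) - 116661 = 1/(-58842 - 615) - 116661 = 1/(-59457) - 116661 = -1/59457 - 116661 = -6936313078/59457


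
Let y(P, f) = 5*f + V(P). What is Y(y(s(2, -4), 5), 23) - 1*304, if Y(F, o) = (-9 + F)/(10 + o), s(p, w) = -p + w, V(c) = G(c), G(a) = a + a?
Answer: -10028/33 ≈ -303.88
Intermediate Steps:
G(a) = 2*a
V(c) = 2*c
s(p, w) = w - p
y(P, f) = 2*P + 5*f (y(P, f) = 5*f + 2*P = 2*P + 5*f)
Y(F, o) = (-9 + F)/(10 + o)
Y(y(s(2, -4), 5), 23) - 1*304 = (-9 + (2*(-4 - 1*2) + 5*5))/(10 + 23) - 1*304 = (-9 + (2*(-4 - 2) + 25))/33 - 304 = (-9 + (2*(-6) + 25))/33 - 304 = (-9 + (-12 + 25))/33 - 304 = (-9 + 13)/33 - 304 = (1/33)*4 - 304 = 4/33 - 304 = -10028/33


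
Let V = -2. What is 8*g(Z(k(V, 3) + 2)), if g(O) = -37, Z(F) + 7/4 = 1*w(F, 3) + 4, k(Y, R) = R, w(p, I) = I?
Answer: -296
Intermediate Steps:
Z(F) = 21/4 (Z(F) = -7/4 + (1*3 + 4) = -7/4 + (3 + 4) = -7/4 + 7 = 21/4)
8*g(Z(k(V, 3) + 2)) = 8*(-37) = -296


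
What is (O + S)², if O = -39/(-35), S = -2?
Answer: 961/1225 ≈ 0.78449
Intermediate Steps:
O = 39/35 (O = -39*(-1/35) = 39/35 ≈ 1.1143)
(O + S)² = (39/35 - 2)² = (-31/35)² = 961/1225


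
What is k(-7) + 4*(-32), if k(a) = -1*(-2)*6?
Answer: -116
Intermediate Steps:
k(a) = 12 (k(a) = 2*6 = 12)
k(-7) + 4*(-32) = 12 + 4*(-32) = 12 - 128 = -116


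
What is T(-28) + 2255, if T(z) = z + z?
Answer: 2199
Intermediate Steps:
T(z) = 2*z
T(-28) + 2255 = 2*(-28) + 2255 = -56 + 2255 = 2199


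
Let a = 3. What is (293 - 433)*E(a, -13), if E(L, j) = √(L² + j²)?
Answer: -140*√178 ≈ -1867.8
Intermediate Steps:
(293 - 433)*E(a, -13) = (293 - 433)*√(3² + (-13)²) = -140*√(9 + 169) = -140*√178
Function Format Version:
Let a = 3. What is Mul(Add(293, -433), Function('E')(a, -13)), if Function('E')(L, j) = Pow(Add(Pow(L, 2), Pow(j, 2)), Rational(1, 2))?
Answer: Mul(-140, Pow(178, Rational(1, 2))) ≈ -1867.8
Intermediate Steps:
Mul(Add(293, -433), Function('E')(a, -13)) = Mul(Add(293, -433), Pow(Add(Pow(3, 2), Pow(-13, 2)), Rational(1, 2))) = Mul(-140, Pow(Add(9, 169), Rational(1, 2))) = Mul(-140, Pow(178, Rational(1, 2)))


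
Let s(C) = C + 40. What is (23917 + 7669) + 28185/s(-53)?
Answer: 382433/13 ≈ 29418.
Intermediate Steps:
s(C) = 40 + C
(23917 + 7669) + 28185/s(-53) = (23917 + 7669) + 28185/(40 - 53) = 31586 + 28185/(-13) = 31586 + 28185*(-1/13) = 31586 - 28185/13 = 382433/13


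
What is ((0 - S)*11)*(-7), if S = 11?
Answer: 847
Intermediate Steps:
((0 - S)*11)*(-7) = ((0 - 1*11)*11)*(-7) = ((0 - 11)*11)*(-7) = -11*11*(-7) = -121*(-7) = 847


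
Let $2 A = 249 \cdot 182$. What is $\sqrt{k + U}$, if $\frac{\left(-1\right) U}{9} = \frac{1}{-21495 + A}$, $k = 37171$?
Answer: $\frac{\sqrt{1398967465}}{194} \approx 192.8$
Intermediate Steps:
$A = 22659$ ($A = \frac{249 \cdot 182}{2} = \frac{1}{2} \cdot 45318 = 22659$)
$U = - \frac{3}{388}$ ($U = - \frac{9}{-21495 + 22659} = - \frac{9}{1164} = \left(-9\right) \frac{1}{1164} = - \frac{3}{388} \approx -0.007732$)
$\sqrt{k + U} = \sqrt{37171 - \frac{3}{388}} = \sqrt{\frac{14422345}{388}} = \frac{\sqrt{1398967465}}{194}$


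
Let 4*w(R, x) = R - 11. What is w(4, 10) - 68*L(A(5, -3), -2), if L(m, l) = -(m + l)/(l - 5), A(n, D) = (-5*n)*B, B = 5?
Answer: 34495/28 ≈ 1232.0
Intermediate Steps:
w(R, x) = -11/4 + R/4 (w(R, x) = (R - 11)/4 = (-11 + R)/4 = -11/4 + R/4)
A(n, D) = -25*n (A(n, D) = -5*n*5 = -25*n)
L(m, l) = -(l + m)/(-5 + l)
w(4, 10) - 68*L(A(5, -3), -2) = (-11/4 + (¼)*4) - 68*(-1*(-2) - (-25)*5)/(-5 - 2) = (-11/4 + 1) - 68*(2 - 1*(-125))/(-7) = -7/4 - (-68)*(2 + 125)/7 = -7/4 - (-68)*127/7 = -7/4 - 68*(-127/7) = -7/4 + 8636/7 = 34495/28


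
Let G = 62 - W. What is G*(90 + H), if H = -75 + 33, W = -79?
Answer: 6768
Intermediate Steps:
H = -42
G = 141 (G = 62 - 1*(-79) = 62 + 79 = 141)
G*(90 + H) = 141*(90 - 42) = 141*48 = 6768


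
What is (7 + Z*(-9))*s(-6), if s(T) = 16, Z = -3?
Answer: 544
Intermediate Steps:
(7 + Z*(-9))*s(-6) = (7 - 3*(-9))*16 = (7 + 27)*16 = 34*16 = 544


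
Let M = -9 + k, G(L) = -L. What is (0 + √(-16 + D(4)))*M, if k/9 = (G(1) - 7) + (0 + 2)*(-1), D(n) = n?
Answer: -198*I*√3 ≈ -342.95*I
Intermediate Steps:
k = -90 (k = 9*((-1*1 - 7) + (0 + 2)*(-1)) = 9*((-1 - 7) + 2*(-1)) = 9*(-8 - 2) = 9*(-10) = -90)
M = -99 (M = -9 - 90 = -99)
(0 + √(-16 + D(4)))*M = (0 + √(-16 + 4))*(-99) = (0 + √(-12))*(-99) = (0 + 2*I*√3)*(-99) = (2*I*√3)*(-99) = -198*I*√3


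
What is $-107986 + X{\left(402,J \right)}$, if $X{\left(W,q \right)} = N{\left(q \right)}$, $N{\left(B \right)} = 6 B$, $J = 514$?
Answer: $-104902$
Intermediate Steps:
$X{\left(W,q \right)} = 6 q$
$-107986 + X{\left(402,J \right)} = -107986 + 6 \cdot 514 = -107986 + 3084 = -104902$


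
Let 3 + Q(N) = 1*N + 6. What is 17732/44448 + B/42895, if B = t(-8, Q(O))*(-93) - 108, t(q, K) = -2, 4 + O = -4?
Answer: 191020271/476649240 ≈ 0.40076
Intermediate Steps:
O = -8 (O = -4 - 4 = -8)
Q(N) = 3 + N (Q(N) = -3 + (1*N + 6) = -3 + (N + 6) = -3 + (6 + N) = 3 + N)
B = 78 (B = -2*(-93) - 108 = 186 - 108 = 78)
17732/44448 + B/42895 = 17732/44448 + 78/42895 = 17732*(1/44448) + 78*(1/42895) = 4433/11112 + 78/42895 = 191020271/476649240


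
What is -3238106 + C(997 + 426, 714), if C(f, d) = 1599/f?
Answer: -4607823239/1423 ≈ -3.2381e+6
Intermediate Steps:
-3238106 + C(997 + 426, 714) = -3238106 + 1599/(997 + 426) = -3238106 + 1599/1423 = -4607823239/1423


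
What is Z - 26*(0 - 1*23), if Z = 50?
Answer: 648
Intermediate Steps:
Z - 26*(0 - 1*23) = 50 - 26*(0 - 1*23) = 50 - 26*(0 - 23) = 50 - 26*(-23) = 50 + 598 = 648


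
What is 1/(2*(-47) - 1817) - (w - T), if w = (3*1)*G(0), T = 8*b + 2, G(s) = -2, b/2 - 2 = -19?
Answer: -504505/1911 ≈ -264.00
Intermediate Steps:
b = -34 (b = 4 + 2*(-19) = 4 - 38 = -34)
T = -270 (T = 8*(-34) + 2 = -272 + 2 = -270)
w = -6 (w = (3*1)*(-2) = 3*(-2) = -6)
1/(2*(-47) - 1817) - (w - T) = 1/(2*(-47) - 1817) - (-6 - 1*(-270)) = 1/(-94 - 1817) - (-6 + 270) = 1/(-1911) - 1*264 = -1/1911 - 264 = -504505/1911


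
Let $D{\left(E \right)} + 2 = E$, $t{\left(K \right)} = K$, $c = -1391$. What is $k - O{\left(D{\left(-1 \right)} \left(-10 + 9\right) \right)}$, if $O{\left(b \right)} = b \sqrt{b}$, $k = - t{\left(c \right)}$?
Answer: $1391 - 3 \sqrt{3} \approx 1385.8$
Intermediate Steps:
$D{\left(E \right)} = -2 + E$
$k = 1391$ ($k = \left(-1\right) \left(-1391\right) = 1391$)
$O{\left(b \right)} = b^{\frac{3}{2}}$
$k - O{\left(D{\left(-1 \right)} \left(-10 + 9\right) \right)} = 1391 - \left(\left(-2 - 1\right) \left(-10 + 9\right)\right)^{\frac{3}{2}} = 1391 - \left(\left(-3\right) \left(-1\right)\right)^{\frac{3}{2}} = 1391 - 3^{\frac{3}{2}} = 1391 - 3 \sqrt{3}$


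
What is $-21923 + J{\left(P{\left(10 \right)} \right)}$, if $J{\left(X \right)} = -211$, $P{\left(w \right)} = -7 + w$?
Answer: $-22134$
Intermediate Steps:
$-21923 + J{\left(P{\left(10 \right)} \right)} = -21923 - 211 = -22134$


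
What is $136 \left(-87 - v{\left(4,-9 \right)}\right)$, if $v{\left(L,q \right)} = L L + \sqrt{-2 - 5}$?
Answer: $-14008 - 136 i \sqrt{7} \approx -14008.0 - 359.82 i$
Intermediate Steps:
$v{\left(L,q \right)} = L^{2} + i \sqrt{7}$ ($v{\left(L,q \right)} = L^{2} + \sqrt{-7} = L^{2} + i \sqrt{7}$)
$136 \left(-87 - v{\left(4,-9 \right)}\right) = 136 \left(-87 - \left(4^{2} + i \sqrt{7}\right)\right) = 136 \left(-87 - \left(16 + i \sqrt{7}\right)\right) = 136 \left(-103 - i \sqrt{7}\right) = -14008 - 136 i \sqrt{7}$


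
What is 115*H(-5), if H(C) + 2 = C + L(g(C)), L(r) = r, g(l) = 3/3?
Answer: -690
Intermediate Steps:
g(l) = 1 (g(l) = 3*(⅓) = 1)
H(C) = -1 + C (H(C) = -2 + (C + 1) = -2 + (1 + C) = -1 + C)
115*H(-5) = 115*(-1 - 5) = 115*(-6) = -690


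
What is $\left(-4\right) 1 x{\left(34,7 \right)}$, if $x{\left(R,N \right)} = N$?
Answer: $-28$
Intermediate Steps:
$\left(-4\right) 1 x{\left(34,7 \right)} = \left(-4\right) 1 \cdot 7 = \left(-4\right) 7 = -28$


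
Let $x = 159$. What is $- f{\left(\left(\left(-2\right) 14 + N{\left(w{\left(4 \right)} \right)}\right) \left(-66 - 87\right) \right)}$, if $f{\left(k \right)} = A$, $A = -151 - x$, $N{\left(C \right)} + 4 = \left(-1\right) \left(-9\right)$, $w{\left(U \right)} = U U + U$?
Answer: $310$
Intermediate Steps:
$w{\left(U \right)} = U + U^{2}$ ($w{\left(U \right)} = U^{2} + U = U + U^{2}$)
$N{\left(C \right)} = 5$ ($N{\left(C \right)} = -4 - -9 = -4 + 9 = 5$)
$A = -310$ ($A = -151 - 159 = -310$)
$f{\left(k \right)} = -310$
$- f{\left(\left(\left(-2\right) 14 + N{\left(w{\left(4 \right)} \right)}\right) \left(-66 - 87\right) \right)} = \left(-1\right) \left(-310\right) = 310$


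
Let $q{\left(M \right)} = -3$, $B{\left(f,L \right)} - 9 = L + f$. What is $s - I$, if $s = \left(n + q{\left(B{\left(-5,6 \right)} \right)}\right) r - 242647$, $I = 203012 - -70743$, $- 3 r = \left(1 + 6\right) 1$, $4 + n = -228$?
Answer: $- \frac{1547561}{3} \approx -5.1585 \cdot 10^{5}$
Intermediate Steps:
$n = -232$ ($n = -4 - 228 = -232$)
$B{\left(f,L \right)} = 9 + L + f$ ($B{\left(f,L \right)} = 9 + \left(L + f\right) = 9 + L + f$)
$r = - \frac{7}{3}$ ($r = - \frac{\left(1 + 6\right) 1}{3} = - \frac{7 \cdot 1}{3} = \left(- \frac{1}{3}\right) 7 = - \frac{7}{3} \approx -2.3333$)
$I = 273755$ ($I = 203012 + 70743 = 273755$)
$s = - \frac{726296}{3}$ ($s = \left(-232 - 3\right) \left(- \frac{7}{3}\right) - 242647 = \left(-235\right) \left(- \frac{7}{3}\right) - 242647 = \frac{1645}{3} - 242647 = - \frac{726296}{3} \approx -2.421 \cdot 10^{5}$)
$s - I = - \frac{726296}{3} - 273755 = - \frac{1547561}{3}$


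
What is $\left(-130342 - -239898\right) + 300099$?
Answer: $409655$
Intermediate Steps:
$\left(-130342 - -239898\right) + 300099 = \left(-130342 + 239898\right) + 300099 = 109556 + 300099 = 409655$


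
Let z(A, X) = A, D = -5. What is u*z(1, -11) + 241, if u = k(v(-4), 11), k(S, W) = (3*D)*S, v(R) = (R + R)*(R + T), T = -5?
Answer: -839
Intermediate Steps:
v(R) = 2*R*(-5 + R) (v(R) = (R + R)*(R - 5) = (2*R)*(-5 + R) = 2*R*(-5 + R))
k(S, W) = -15*S (k(S, W) = (3*(-5))*S = -15*S)
u = -1080 (u = -30*(-4)*(-5 - 4) = -30*(-4)*(-9) = -15*72 = -1080)
u*z(1, -11) + 241 = -1080*1 + 241 = -1080 + 241 = -839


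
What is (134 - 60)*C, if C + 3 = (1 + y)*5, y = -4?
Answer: -1332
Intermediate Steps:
C = -18 (C = -3 + (1 - 4)*5 = -3 - 3*5 = -3 - 15 = -18)
(134 - 60)*C = (134 - 60)*(-18) = 74*(-18) = -1332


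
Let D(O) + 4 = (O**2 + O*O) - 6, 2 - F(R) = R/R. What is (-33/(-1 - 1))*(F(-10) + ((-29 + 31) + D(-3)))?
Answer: 363/2 ≈ 181.50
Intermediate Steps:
F(R) = 1 (F(R) = 2 - R/R = 2 - 1*1 = 2 - 1 = 1)
D(O) = -10 + 2*O**2 (D(O) = -4 + ((O**2 + O*O) - 6) = -4 + ((O**2 + O**2) - 6) = -4 + (2*O**2 - 6) = -4 + (-6 + 2*O**2) = -10 + 2*O**2)
(-33/(-1 - 1))*(F(-10) + ((-29 + 31) + D(-3))) = (-33/(-1 - 1))*(1 + ((-29 + 31) + (-10 + 2*(-3)**2))) = (-33/((-2*1)))*(1 + (2 + (-10 + 2*9))) = (-33/(-2))*(1 + (2 + (-10 + 18))) = (-33*(-1/2))*(1 + (2 + 8)) = 33*(1 + 10)/2 = (33/2)*11 = 363/2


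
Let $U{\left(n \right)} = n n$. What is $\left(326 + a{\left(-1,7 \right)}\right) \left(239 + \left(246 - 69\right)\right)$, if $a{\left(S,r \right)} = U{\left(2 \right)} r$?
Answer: $147264$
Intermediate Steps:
$U{\left(n \right)} = n^{2}$
$a{\left(S,r \right)} = 4 r$ ($a{\left(S,r \right)} = 2^{2} r = 4 r$)
$\left(326 + a{\left(-1,7 \right)}\right) \left(239 + \left(246 - 69\right)\right) = \left(326 + 4 \cdot 7\right) \left(239 + \left(246 - 69\right)\right) = \left(326 + 28\right) \left(239 + 177\right) = 354 \cdot 416 = 147264$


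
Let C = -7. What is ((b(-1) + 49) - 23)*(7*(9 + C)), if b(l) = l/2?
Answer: 357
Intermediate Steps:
b(l) = l/2 (b(l) = l*(½) = l/2)
((b(-1) + 49) - 23)*(7*(9 + C)) = (((½)*(-1) + 49) - 23)*(7*(9 - 7)) = ((-½ + 49) - 23)*(7*2) = (97/2 - 23)*14 = (51/2)*14 = 357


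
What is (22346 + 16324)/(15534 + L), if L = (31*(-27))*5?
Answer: 12890/3783 ≈ 3.4073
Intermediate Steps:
L = -4185 (L = -837*5 = -4185)
(22346 + 16324)/(15534 + L) = (22346 + 16324)/(15534 - 4185) = 38670/11349 = 38670*(1/11349) = 12890/3783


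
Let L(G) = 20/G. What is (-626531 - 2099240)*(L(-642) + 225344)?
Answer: -197169773754194/321 ≈ -6.1424e+11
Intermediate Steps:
(-626531 - 2099240)*(L(-642) + 225344) = (-626531 - 2099240)*(20/(-642) + 225344) = -2725771*(20*(-1/642) + 225344) = -2725771*(-10/321 + 225344) = -2725771*72335414/321 = -197169773754194/321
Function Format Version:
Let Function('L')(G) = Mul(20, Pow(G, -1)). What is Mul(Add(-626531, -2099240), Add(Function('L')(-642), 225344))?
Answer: Rational(-197169773754194, 321) ≈ -6.1424e+11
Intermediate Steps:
Mul(Add(-626531, -2099240), Add(Function('L')(-642), 225344)) = Mul(Add(-626531, -2099240), Add(Mul(20, Pow(-642, -1)), 225344)) = Mul(-2725771, Add(Mul(20, Rational(-1, 642)), 225344)) = Mul(-2725771, Add(Rational(-10, 321), 225344)) = Mul(-2725771, Rational(72335414, 321)) = Rational(-197169773754194, 321)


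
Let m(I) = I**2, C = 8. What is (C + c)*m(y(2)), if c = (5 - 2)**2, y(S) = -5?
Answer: 425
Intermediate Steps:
c = 9 (c = 3**2 = 9)
(C + c)*m(y(2)) = (8 + 9)*(-5)**2 = 17*25 = 425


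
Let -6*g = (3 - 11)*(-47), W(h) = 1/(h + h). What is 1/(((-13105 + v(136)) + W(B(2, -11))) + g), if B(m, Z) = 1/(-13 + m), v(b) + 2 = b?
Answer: -6/78235 ≈ -7.6692e-5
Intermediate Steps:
v(b) = -2 + b
W(h) = 1/(2*h)
g = -188/3 (g = -(3 - 11)*(-47)/6 = -(-4)*(-47)/3 = -⅙*376 = -188/3 ≈ -62.667)
1/(((-13105 + v(136)) + W(B(2, -11))) + g) = 1/(((-13105 + (-2 + 136)) + 1/(2*(1/(-13 + 2)))) - 188/3) = 1/(((-13105 + 134) + 1/(2*(1/(-11)))) - 188/3) = 1/((-12971 + 1/(2*(-1/11))) - 188/3) = 1/((-12971 + (½)*(-11)) - 188/3) = 1/((-12971 - 11/2) - 188/3) = 1/(-25953/2 - 188/3) = 1/(-78235/6) = -6/78235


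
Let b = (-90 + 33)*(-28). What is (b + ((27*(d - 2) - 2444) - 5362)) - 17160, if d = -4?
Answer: -23532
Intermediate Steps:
b = 1596 (b = -57*(-28) = 1596)
(b + ((27*(d - 2) - 2444) - 5362)) - 17160 = (1596 + ((27*(-4 - 2) - 2444) - 5362)) - 17160 = (1596 + ((27*(-6) - 2444) - 5362)) - 17160 = (1596 + ((-162 - 2444) - 5362)) - 17160 = (1596 + (-2606 - 5362)) - 17160 = (1596 - 7968) - 17160 = -6372 - 17160 = -23532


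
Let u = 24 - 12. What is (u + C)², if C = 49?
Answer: 3721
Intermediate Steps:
u = 12
(u + C)² = (12 + 49)² = 61² = 3721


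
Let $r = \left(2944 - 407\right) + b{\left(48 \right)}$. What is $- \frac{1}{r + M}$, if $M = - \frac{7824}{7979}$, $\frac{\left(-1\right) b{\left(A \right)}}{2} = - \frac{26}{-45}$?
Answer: $- \frac{359055}{910155547} \approx -0.0003945$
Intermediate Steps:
$b{\left(A \right)} = - \frac{52}{45}$ ($b{\left(A \right)} = - 2 \left(- \frac{26}{-45}\right) = - 2 \left(\left(-26\right) \left(- \frac{1}{45}\right)\right) = \left(-2\right) \frac{26}{45} = - \frac{52}{45}$)
$M = - \frac{7824}{7979}$ ($M = \left(-7824\right) \frac{1}{7979} = - \frac{7824}{7979} \approx -0.98057$)
$r = \frac{114113}{45}$ ($r = \left(2944 - 407\right) - \frac{52}{45} = 2537 - \frac{52}{45} = \frac{114113}{45} \approx 2535.8$)
$- \frac{1}{r + M} = - \frac{1}{\frac{114113}{45} - \frac{7824}{7979}} = - \frac{1}{\frac{910155547}{359055}} = \left(-1\right) \frac{359055}{910155547} = - \frac{359055}{910155547}$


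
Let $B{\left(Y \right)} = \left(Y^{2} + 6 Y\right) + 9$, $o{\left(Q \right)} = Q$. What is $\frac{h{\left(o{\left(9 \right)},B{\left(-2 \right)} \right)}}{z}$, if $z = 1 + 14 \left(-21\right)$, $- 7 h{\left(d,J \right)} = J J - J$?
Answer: $0$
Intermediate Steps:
$B{\left(Y \right)} = 9 + Y^{2} + 6 Y$
$h{\left(d,J \right)} = - \frac{J^{2}}{7} + \frac{J}{7}$ ($h{\left(d,J \right)} = - \frac{J J - J}{7} = - \frac{J^{2} - J}{7} = - \frac{J^{2}}{7} + \frac{J}{7}$)
$z = -293$ ($z = 1 - 294 = -293$)
$\frac{h{\left(o{\left(9 \right)},B{\left(-2 \right)} \right)}}{z} = \frac{\frac{1}{7} \left(9 + \left(-2\right)^{2} + 6 \left(-2\right)\right) \left(1 - \left(9 + \left(-2\right)^{2} + 6 \left(-2\right)\right)\right)}{-293} = \frac{\left(9 + 4 - 12\right) \left(1 - \left(9 + 4 - 12\right)\right)}{7} \left(- \frac{1}{293}\right) = \frac{1}{7} \cdot 1 \left(1 - 1\right) \left(- \frac{1}{293}\right) = \frac{1}{7} \cdot 1 \cdot 0 \left(- \frac{1}{293}\right) = 0 \left(- \frac{1}{293}\right) = 0$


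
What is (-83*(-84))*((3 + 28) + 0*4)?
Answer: 216132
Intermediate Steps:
(-83*(-84))*((3 + 28) + 0*4) = 6972*(31 + 0) = 6972*31 = 216132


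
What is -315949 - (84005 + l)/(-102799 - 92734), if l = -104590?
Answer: -61778476402/195533 ≈ -3.1595e+5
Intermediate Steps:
-315949 - (84005 + l)/(-102799 - 92734) = -315949 - (84005 - 104590)/(-102799 - 92734) = -315949 - (-20585)/(-195533) = -315949 - (-20585)*(-1)/195533 = -315949 - 1*20585/195533 = -315949 - 20585/195533 = -61778476402/195533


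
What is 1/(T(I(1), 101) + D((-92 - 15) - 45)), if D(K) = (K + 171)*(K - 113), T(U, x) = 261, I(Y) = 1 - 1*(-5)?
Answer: -1/4774 ≈ -0.00020947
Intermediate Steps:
I(Y) = 6 (I(Y) = 1 + 5 = 6)
D(K) = (-113 + K)*(171 + K) (D(K) = (171 + K)*(-113 + K) = (-113 + K)*(171 + K))
1/(T(I(1), 101) + D((-92 - 15) - 45)) = 1/(261 + (-19323 + ((-92 - 15) - 45)² + 58*((-92 - 15) - 45))) = 1/(261 + (-19323 + (-107 - 45)² + 58*(-107 - 45))) = 1/(261 + (-19323 + (-152)² + 58*(-152))) = 1/(261 + (-19323 + 23104 - 8816)) = 1/(261 - 5035) = 1/(-4774) = -1/4774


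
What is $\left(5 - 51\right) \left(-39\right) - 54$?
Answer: $1740$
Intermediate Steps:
$\left(5 - 51\right) \left(-39\right) - 54 = \left(-46\right) \left(-39\right) - 54 = 1794 - 54 = 1740$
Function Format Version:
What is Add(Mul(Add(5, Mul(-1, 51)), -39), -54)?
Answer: 1740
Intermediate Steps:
Add(Mul(Add(5, Mul(-1, 51)), -39), -54) = Add(Mul(Add(5, -51), -39), -54) = Add(Mul(-46, -39), -54) = Add(1794, -54) = 1740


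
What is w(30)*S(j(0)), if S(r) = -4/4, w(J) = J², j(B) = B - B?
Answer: -900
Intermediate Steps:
j(B) = 0
S(r) = -1 (S(r) = -4*¼ = -1)
w(30)*S(j(0)) = 30²*(-1) = 900*(-1) = -900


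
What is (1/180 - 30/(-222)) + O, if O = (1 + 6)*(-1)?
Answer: -45683/6660 ≈ -6.8593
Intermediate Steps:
O = -7 (O = 7*(-1) = -7)
(1/180 - 30/(-222)) + O = (1/180 - 30/(-222)) - 7 = (1*(1/180) - 30*(-1/222)) - 7 = (1/180 + 5/37) - 7 = 937/6660 - 7 = -45683/6660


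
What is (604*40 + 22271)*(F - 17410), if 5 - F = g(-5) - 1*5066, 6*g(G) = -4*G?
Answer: -573066879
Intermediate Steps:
g(G) = -2*G/3 (g(G) = (-4*G)/6 = -2*G/3)
F = 15203/3 (F = 5 - (-2/3*(-5) - 1*5066) = 5 - (10/3 - 5066) = 5 - 1*(-15188/3) = 5 + 15188/3 = 15203/3 ≈ 5067.7)
(604*40 + 22271)*(F - 17410) = (604*40 + 22271)*(15203/3 - 17410) = (24160 + 22271)*(-37027/3) = 46431*(-37027/3) = -573066879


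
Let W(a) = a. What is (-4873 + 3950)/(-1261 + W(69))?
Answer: 923/1192 ≈ 0.77433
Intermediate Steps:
(-4873 + 3950)/(-1261 + W(69)) = (-4873 + 3950)/(-1261 + 69) = -923/(-1192) = -923*(-1/1192) = 923/1192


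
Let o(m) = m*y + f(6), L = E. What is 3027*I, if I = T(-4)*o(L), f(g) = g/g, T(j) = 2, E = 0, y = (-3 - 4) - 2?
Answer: 6054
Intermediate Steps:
y = -9 (y = -7 - 2 = -9)
f(g) = 1
L = 0
o(m) = 1 - 9*m (o(m) = m*(-9) + 1 = -9*m + 1 = 1 - 9*m)
I = 2 (I = 2*(1 - 9*0) = 2*(1 + 0) = 2*1 = 2)
3027*I = 3027*2 = 6054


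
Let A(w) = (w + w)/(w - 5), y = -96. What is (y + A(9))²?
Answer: 33489/4 ≈ 8372.3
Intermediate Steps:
A(w) = 2*w/(-5 + w) (A(w) = (2*w)/(-5 + w) = 2*w/(-5 + w))
(y + A(9))² = (-96 + 2*9/(-5 + 9))² = (-96 + 2*9/4)² = (-96 + 2*9*(¼))² = (-96 + 9/2)² = (-183/2)² = 33489/4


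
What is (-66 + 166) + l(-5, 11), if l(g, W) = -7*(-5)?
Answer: 135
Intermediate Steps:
l(g, W) = 35
(-66 + 166) + l(-5, 11) = (-66 + 166) + 35 = 100 + 35 = 135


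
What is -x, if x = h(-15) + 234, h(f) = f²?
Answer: -459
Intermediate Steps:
x = 459 (x = (-15)² + 234 = 225 + 234 = 459)
-x = -1*459 = -459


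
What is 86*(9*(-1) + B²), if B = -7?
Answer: 3440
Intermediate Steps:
86*(9*(-1) + B²) = 86*(9*(-1) + (-7)²) = 86*(-9 + 49) = 86*40 = 3440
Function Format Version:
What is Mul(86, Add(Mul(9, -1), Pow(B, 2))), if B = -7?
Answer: 3440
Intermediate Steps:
Mul(86, Add(Mul(9, -1), Pow(B, 2))) = Mul(86, Add(Mul(9, -1), Pow(-7, 2))) = Mul(86, Add(-9, 49)) = Mul(86, 40) = 3440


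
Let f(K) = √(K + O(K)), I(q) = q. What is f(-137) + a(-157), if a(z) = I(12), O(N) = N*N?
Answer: 12 + 2*√4658 ≈ 148.50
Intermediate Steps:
O(N) = N²
a(z) = 12
f(K) = √(K + K²)
f(-137) + a(-157) = √(-137*(1 - 137)) + 12 = √(-137*(-136)) + 12 = √18632 + 12 = 2*√4658 + 12 = 12 + 2*√4658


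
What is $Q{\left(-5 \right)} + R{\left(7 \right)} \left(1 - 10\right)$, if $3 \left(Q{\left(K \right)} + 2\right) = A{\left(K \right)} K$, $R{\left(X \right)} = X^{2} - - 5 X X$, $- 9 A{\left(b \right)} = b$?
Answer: $- \frac{71521}{27} \approx -2648.9$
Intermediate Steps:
$A{\left(b \right)} = - \frac{b}{9}$
$R{\left(X \right)} = 6 X^{2}$ ($R{\left(X \right)} = X^{2} - - 5 X^{2} = X^{2} + 5 X^{2} = 6 X^{2}$)
$Q{\left(K \right)} = -2 - \frac{K^{2}}{27}$ ($Q{\left(K \right)} = -2 + \frac{- \frac{K}{9} K}{3} = -2 + \frac{\left(- \frac{1}{9}\right) K^{2}}{3} = -2 - \frac{K^{2}}{27}$)
$Q{\left(-5 \right)} + R{\left(7 \right)} \left(1 - 10\right) = \left(-2 - \frac{\left(-5\right)^{2}}{27}\right) + 6 \cdot 7^{2} \left(1 - 10\right) = \left(-2 - \frac{25}{27}\right) + 6 \cdot 49 \left(1 - 10\right) = \left(-2 - \frac{25}{27}\right) + 294 \left(-9\right) = - \frac{79}{27} - 2646 = - \frac{71521}{27}$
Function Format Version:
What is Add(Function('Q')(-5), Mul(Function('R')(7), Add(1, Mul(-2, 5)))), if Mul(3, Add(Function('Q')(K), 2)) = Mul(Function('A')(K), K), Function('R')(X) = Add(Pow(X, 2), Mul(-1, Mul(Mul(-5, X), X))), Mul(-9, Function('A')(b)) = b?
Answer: Rational(-71521, 27) ≈ -2648.9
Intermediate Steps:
Function('A')(b) = Mul(Rational(-1, 9), b)
Function('R')(X) = Mul(6, Pow(X, 2)) (Function('R')(X) = Add(Pow(X, 2), Mul(-1, Mul(-5, Pow(X, 2)))) = Add(Pow(X, 2), Mul(5, Pow(X, 2))) = Mul(6, Pow(X, 2)))
Function('Q')(K) = Add(-2, Mul(Rational(-1, 27), Pow(K, 2))) (Function('Q')(K) = Add(-2, Mul(Rational(1, 3), Mul(Mul(Rational(-1, 9), K), K))) = Add(-2, Mul(Rational(1, 3), Mul(Rational(-1, 9), Pow(K, 2)))) = Add(-2, Mul(Rational(-1, 27), Pow(K, 2))))
Add(Function('Q')(-5), Mul(Function('R')(7), Add(1, Mul(-2, 5)))) = Add(Add(-2, Mul(Rational(-1, 27), Pow(-5, 2))), Mul(Mul(6, Pow(7, 2)), Add(1, Mul(-2, 5)))) = Add(Add(-2, Mul(Rational(-1, 27), 25)), Mul(Mul(6, 49), Add(1, -10))) = Add(Add(-2, Rational(-25, 27)), Mul(294, -9)) = Add(Rational(-79, 27), -2646) = Rational(-71521, 27)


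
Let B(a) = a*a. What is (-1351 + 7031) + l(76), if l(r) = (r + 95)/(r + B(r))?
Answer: 1749449/308 ≈ 5680.0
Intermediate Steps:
B(a) = a²
l(r) = (95 + r)/(r + r²) (l(r) = (r + 95)/(r + r²) = (95 + r)/(r + r²))
(-1351 + 7031) + l(76) = (-1351 + 7031) + (95 + 76)/(76*(1 + 76)) = 5680 + (1/76)*171/77 = 5680 + (1/76)*(1/77)*171 = 5680 + 9/308 = 1749449/308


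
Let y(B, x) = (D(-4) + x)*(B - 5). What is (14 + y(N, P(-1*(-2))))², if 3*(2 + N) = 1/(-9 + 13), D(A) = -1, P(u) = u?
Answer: 7225/144 ≈ 50.174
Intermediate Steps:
N = -23/12 (N = -2 + 1/(3*(-9 + 13)) = -2 + (⅓)/4 = -2 + (⅓)*(¼) = -2 + 1/12 = -23/12 ≈ -1.9167)
y(B, x) = (-1 + x)*(-5 + B) (y(B, x) = (-1 + x)*(B - 5) = (-1 + x)*(-5 + B))
(14 + y(N, P(-1*(-2))))² = (14 + (5 - 1*(-23/12) - (-5)*(-2) - (-23)*(-2)/12))² = (14 + (5 + 23/12 - 5*2 - 23/12*2))² = (14 + (5 + 23/12 - 10 - 23/6))² = (14 - 83/12)² = (85/12)² = 7225/144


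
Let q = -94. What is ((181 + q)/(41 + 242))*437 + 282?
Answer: 117825/283 ≈ 416.34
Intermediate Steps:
((181 + q)/(41 + 242))*437 + 282 = ((181 - 94)/(41 + 242))*437 + 282 = (87/283)*437 + 282 = 38019/283 + 282 = 117825/283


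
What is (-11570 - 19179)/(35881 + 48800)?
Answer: -317/873 ≈ -0.36312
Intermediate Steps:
(-11570 - 19179)/(35881 + 48800) = -30749/84681 = -30749*1/84681 = -317/873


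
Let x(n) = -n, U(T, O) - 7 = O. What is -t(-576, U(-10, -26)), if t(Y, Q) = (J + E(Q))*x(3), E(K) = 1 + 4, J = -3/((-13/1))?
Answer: 204/13 ≈ 15.692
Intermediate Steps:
U(T, O) = 7 + O
J = 3/13 (J = -3/((-13*1)) = -3/(-13) = -3*(-1/13) = 3/13 ≈ 0.23077)
E(K) = 5
t(Y, Q) = -204/13 (t(Y, Q) = (3/13 + 5)*(-1*3) = (68/13)*(-3) = -204/13)
-t(-576, U(-10, -26)) = -1*(-204/13) = 204/13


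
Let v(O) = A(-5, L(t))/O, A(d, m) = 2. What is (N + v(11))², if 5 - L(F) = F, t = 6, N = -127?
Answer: 1946025/121 ≈ 16083.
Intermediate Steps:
L(F) = 5 - F
v(O) = 2/O
(N + v(11))² = (-127 + 2/11)² = (-1395/11)² = 1946025/121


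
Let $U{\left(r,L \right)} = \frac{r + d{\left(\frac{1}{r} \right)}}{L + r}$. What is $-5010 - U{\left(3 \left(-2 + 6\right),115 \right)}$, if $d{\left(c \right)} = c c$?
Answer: $- \frac{91624609}{18288} \approx -5010.1$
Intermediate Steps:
$d{\left(c \right)} = c^{2}$
$U{\left(r,L \right)} = \frac{r + \frac{1}{r^{2}}}{L + r}$ ($U{\left(r,L \right)} = \frac{r + \left(\frac{1}{r}\right)^{2}}{L + r} = \frac{r + \frac{1}{r^{2}}}{L + r}$)
$-5010 - U{\left(3 \left(-2 + 6\right),115 \right)} = -5010 - \frac{1 + \left(3 \left(-2 + 6\right)\right)^{3}}{9 \left(-2 + 6\right)^{2} \left(115 + 3 \left(-2 + 6\right)\right)} = -5010 - \frac{1 + \left(3 \cdot 4\right)^{3}}{144 \left(115 + 3 \cdot 4\right)} = -5010 - \frac{1 + 12^{3}}{144 \left(115 + 12\right)} = -5010 - \frac{1 + 1728}{144 \cdot 127} = -5010 - \frac{1}{144} \cdot \frac{1}{127} \cdot 1729 = -5010 - \frac{1729}{18288} = - \frac{91624609}{18288}$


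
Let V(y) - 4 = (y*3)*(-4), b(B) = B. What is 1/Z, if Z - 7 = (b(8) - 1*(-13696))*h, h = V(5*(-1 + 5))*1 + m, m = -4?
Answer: -1/3288953 ≈ -3.0405e-7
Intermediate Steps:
V(y) = 4 - 12*y (V(y) = 4 + (y*3)*(-4) = 4 + (3*y)*(-4) = 4 - 12*y)
h = -240 (h = (4 - 60*(-1 + 5))*1 - 4 = (4 - 60*4)*1 - 4 = (4 - 12*20)*1 - 4 = (4 - 240)*1 - 4 = -236*1 - 4 = -236 - 4 = -240)
Z = -3288953 (Z = 7 + (8 - 1*(-13696))*(-240) = 7 + (8 + 13696)*(-240) = 7 + 13704*(-240) = 7 - 3288960 = -3288953)
1/Z = 1/(-3288953) = -1/3288953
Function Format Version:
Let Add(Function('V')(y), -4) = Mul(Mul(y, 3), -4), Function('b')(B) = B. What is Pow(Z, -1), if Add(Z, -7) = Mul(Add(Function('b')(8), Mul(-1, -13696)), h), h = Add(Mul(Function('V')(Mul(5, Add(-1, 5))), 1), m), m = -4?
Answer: Rational(-1, 3288953) ≈ -3.0405e-7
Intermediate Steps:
Function('V')(y) = Add(4, Mul(-12, y)) (Function('V')(y) = Add(4, Mul(Mul(y, 3), -4)) = Add(4, Mul(Mul(3, y), -4)) = Add(4, Mul(-12, y)))
h = -240 (h = Add(Mul(Add(4, Mul(-12, Mul(5, Add(-1, 5)))), 1), -4) = Add(Mul(Add(4, Mul(-12, Mul(5, 4))), 1), -4) = Add(Mul(Add(4, Mul(-12, 20)), 1), -4) = Add(Mul(Add(4, -240), 1), -4) = Add(Mul(-236, 1), -4) = Add(-236, -4) = -240)
Z = -3288953 (Z = Add(7, Mul(Add(8, Mul(-1, -13696)), -240)) = Add(7, Mul(Add(8, 13696), -240)) = Add(7, Mul(13704, -240)) = Add(7, -3288960) = -3288953)
Pow(Z, -1) = Pow(-3288953, -1) = Rational(-1, 3288953)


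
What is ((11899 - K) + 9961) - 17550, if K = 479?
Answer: 3831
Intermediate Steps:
((11899 - K) + 9961) - 17550 = ((11899 - 1*479) + 9961) - 17550 = ((11899 - 479) + 9961) - 17550 = (11420 + 9961) - 17550 = 21381 - 17550 = 3831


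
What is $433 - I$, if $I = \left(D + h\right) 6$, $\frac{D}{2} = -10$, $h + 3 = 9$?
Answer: $517$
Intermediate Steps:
$h = 6$ ($h = -3 + 9 = 6$)
$D = -20$ ($D = 2 \left(-10\right) = -20$)
$I = -84$ ($I = \left(-20 + 6\right) 6 = \left(-14\right) 6 = -84$)
$433 - I = 433 - -84 = 433 + 84 = 517$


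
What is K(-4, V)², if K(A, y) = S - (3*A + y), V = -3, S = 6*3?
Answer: 1089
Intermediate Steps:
S = 18
K(A, y) = 18 - y - 3*A (K(A, y) = 18 - (3*A + y) = 18 - (y + 3*A) = 18 + (-y - 3*A) = 18 - y - 3*A)
K(-4, V)² = (18 - 1*(-3) - 3*(-4))² = (18 + 3 + 12)² = 33² = 1089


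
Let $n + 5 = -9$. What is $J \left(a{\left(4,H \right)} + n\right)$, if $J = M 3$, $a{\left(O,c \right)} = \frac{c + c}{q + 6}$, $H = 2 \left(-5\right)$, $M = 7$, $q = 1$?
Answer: $-354$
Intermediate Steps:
$H = -10$
$a{\left(O,c \right)} = \frac{2 c}{7}$ ($a{\left(O,c \right)} = \frac{c + c}{1 + 6} = \frac{2 c}{7}$)
$n = -14$ ($n = -5 - 9 = -14$)
$J = 21$ ($J = 7 \cdot 3 = 21$)
$J \left(a{\left(4,H \right)} + n\right) = 21 \left(\frac{2}{7} \left(-10\right) - 14\right) = 21 \left(- \frac{20}{7} - 14\right) = 21 \left(- \frac{118}{7}\right) = -354$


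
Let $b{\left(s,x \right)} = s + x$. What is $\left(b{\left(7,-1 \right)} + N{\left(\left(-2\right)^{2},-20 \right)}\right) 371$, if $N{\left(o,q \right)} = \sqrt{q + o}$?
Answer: $2226 + 1484 i \approx 2226.0 + 1484.0 i$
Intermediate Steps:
$N{\left(o,q \right)} = \sqrt{o + q}$
$\left(b{\left(7,-1 \right)} + N{\left(\left(-2\right)^{2},-20 \right)}\right) 371 = \left(\left(7 - 1\right) + \sqrt{\left(-2\right)^{2} - 20}\right) 371 = \left(6 + \sqrt{4 - 20}\right) 371 = \left(6 + \sqrt{-16}\right) 371 = \left(6 + 4 i\right) 371 = 2226 + 1484 i$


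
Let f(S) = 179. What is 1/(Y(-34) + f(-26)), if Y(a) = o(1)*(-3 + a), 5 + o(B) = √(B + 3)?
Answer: 1/290 ≈ 0.0034483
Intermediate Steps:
o(B) = -5 + √(3 + B) (o(B) = -5 + √(B + 3) = -5 + √(3 + B))
Y(a) = 9 - 3*a (Y(a) = (-5 + √(3 + 1))*(-3 + a) = (-5 + √4)*(-3 + a) = (-5 + 2)*(-3 + a) = -3*(-3 + a) = 9 - 3*a)
1/(Y(-34) + f(-26)) = 1/((9 - 3*(-34)) + 179) = 1/((9 + 102) + 179) = 1/(111 + 179) = 1/290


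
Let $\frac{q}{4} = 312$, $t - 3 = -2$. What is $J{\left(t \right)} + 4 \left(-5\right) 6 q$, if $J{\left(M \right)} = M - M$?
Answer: $-149760$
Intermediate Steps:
$t = 1$ ($t = 3 - 2 = 1$)
$J{\left(M \right)} = 0$
$q = 1248$ ($q = 4 \cdot 312 = 1248$)
$J{\left(t \right)} + 4 \left(-5\right) 6 q = 0 + 4 \left(-5\right) 6 \cdot 1248 = 0 + \left(-20\right) 6 \cdot 1248 = 0 - 149760 = -149760$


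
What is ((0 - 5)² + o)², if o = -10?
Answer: 225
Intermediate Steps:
((0 - 5)² + o)² = ((0 - 5)² - 10)² = ((-5)² - 10)² = (25 - 10)² = 15² = 225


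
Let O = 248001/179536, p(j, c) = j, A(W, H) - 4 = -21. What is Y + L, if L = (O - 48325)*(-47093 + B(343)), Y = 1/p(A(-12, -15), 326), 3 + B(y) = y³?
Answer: -849252983677375607/436016 ≈ -1.9478e+12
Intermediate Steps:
A(W, H) = -17 (A(W, H) = 4 - 21 = -17)
B(y) = -3 + y³
O = 248001/179536 (O = 248001*(1/179536) = 248001/179536 ≈ 1.3813)
Y = -1/17 (Y = 1/(-17) = -1/17 ≈ -0.058824)
L = -49956057863373527/25648 (L = (248001/179536 - 48325)*(-47093 + (-3 + 343³)) = -8675829199*(-47093 + (-3 + 40353607))/179536 = -8675829199*(-47093 + 40353604)/179536 = -8675829199/179536*40306511 = -49956057863373527/25648 ≈ -1.9478e+12)
Y + L = -1/17 - 49956057863373527/25648 = -849252983677375607/436016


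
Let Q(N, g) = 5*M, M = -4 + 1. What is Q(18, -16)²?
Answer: 225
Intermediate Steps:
M = -3
Q(N, g) = -15 (Q(N, g) = 5*(-3) = -15)
Q(18, -16)² = (-15)² = 225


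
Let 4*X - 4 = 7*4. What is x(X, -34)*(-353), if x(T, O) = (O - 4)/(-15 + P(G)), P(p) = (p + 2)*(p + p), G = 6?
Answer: 13414/81 ≈ 165.60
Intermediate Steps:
X = 8 (X = 1 + (7*4)/4 = 1 + (¼)*28 = 1 + 7 = 8)
P(p) = 2*p*(2 + p) (P(p) = (2 + p)*(2*p) = 2*p*(2 + p))
x(T, O) = -4/81 + O/81 (x(T, O) = (O - 4)/(-15 + 2*6*(2 + 6)) = (-4 + O)/(-15 + 2*6*8) = (-4 + O)/(-15 + 96) = (-4 + O)/81 = (-4 + O)*(1/81) = -4/81 + O/81)
x(X, -34)*(-353) = (-4/81 + (1/81)*(-34))*(-353) = (-4/81 - 34/81)*(-353) = -38/81*(-353) = 13414/81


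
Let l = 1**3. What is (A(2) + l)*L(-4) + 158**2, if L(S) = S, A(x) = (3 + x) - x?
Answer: 24948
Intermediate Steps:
A(x) = 3
l = 1
(A(2) + l)*L(-4) + 158**2 = (3 + 1)*(-4) + 158**2 = 4*(-4) + 24964 = -16 + 24964 = 24948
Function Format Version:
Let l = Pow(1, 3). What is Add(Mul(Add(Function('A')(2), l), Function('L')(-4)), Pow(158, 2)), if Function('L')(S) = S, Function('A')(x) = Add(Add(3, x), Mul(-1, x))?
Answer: 24948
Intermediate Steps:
Function('A')(x) = 3
l = 1
Add(Mul(Add(Function('A')(2), l), Function('L')(-4)), Pow(158, 2)) = Add(Mul(Add(3, 1), -4), Pow(158, 2)) = Add(Mul(4, -4), 24964) = Add(-16, 24964) = 24948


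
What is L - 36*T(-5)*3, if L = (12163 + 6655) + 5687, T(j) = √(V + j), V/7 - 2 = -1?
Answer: 24505 - 108*√2 ≈ 24352.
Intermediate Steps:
V = 7 (V = 14 + 7*(-1) = 14 - 7 = 7)
T(j) = √(7 + j)
L = 24505 (L = 18818 + 5687 = 24505)
L - 36*T(-5)*3 = 24505 - 36*√(7 - 5)*3 = 24505 - 36*√2*3 = 24505 - 108*√2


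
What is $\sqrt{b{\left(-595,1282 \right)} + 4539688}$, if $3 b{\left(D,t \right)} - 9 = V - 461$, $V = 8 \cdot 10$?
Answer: $18 \sqrt{14011} \approx 2130.6$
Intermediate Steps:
$V = 80$
$b{\left(D,t \right)} = -124$ ($b{\left(D,t \right)} = 3 + \frac{80 - 461}{3} = 3 + \frac{1}{3} \left(-381\right) = 3 - 127 = -124$)
$\sqrt{b{\left(-595,1282 \right)} + 4539688} = \sqrt{-124 + 4539688} = \sqrt{4539564} = 18 \sqrt{14011}$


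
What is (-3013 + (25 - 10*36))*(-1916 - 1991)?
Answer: 13080636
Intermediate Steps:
(-3013 + (25 - 10*36))*(-1916 - 1991) = (-3013 + (25 - 360))*(-3907) = (-3013 - 335)*(-3907) = -3348*(-3907) = 13080636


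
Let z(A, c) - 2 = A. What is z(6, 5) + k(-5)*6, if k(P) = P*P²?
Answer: -742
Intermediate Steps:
z(A, c) = 2 + A
k(P) = P³
z(6, 5) + k(-5)*6 = (2 + 6) + (-5)³*6 = 8 - 125*6 = 8 - 750 = -742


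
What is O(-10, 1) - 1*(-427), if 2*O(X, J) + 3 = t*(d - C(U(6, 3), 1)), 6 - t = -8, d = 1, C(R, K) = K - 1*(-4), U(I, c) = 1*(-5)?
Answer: 795/2 ≈ 397.50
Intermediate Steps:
U(I, c) = -5
C(R, K) = 4 + K (C(R, K) = K + 4 = 4 + K)
t = 14 (t = 6 - 1*(-8) = 6 + 8 = 14)
O(X, J) = -59/2 (O(X, J) = -3/2 + (14*(1 - (4 + 1)))/2 = -3/2 + (14*(1 - 1*5))/2 = -3/2 + (14*(1 - 5))/2 = -3/2 + (14*(-4))/2 = -3/2 + (½)*(-56) = -3/2 - 28 = -59/2)
O(-10, 1) - 1*(-427) = -59/2 - 1*(-427) = -59/2 + 427 = 795/2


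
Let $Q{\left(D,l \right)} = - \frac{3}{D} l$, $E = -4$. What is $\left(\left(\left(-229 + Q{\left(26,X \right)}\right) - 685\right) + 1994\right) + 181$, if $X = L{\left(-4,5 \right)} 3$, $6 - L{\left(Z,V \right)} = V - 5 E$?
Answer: $\frac{32957}{26} \approx 1267.6$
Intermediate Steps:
$L{\left(Z,V \right)} = -14 - V$ ($L{\left(Z,V \right)} = 6 - \left(V - -20\right) = 6 - \left(V + 20\right) = 6 - \left(20 + V\right) = -14 - V$)
$X = -57$ ($X = \left(-14 - 5\right) 3 = \left(-19\right) 3 = -57$)
$Q{\left(D,l \right)} = - \frac{3 l}{D}$
$\left(\left(\left(-229 + Q{\left(26,X \right)}\right) - 685\right) + 1994\right) + 181 = \left(\left(\left(-229 - - \frac{171}{26}\right) - 685\right) + 1994\right) + 181 = \left(\left(\left(-229 - \left(-171\right) \frac{1}{26}\right) - 685\right) + 1994\right) + 181 = \left(\left(\left(-229 + \frac{171}{26}\right) - 685\right) + 1994\right) + 181 = \left(\left(- \frac{5783}{26} - 685\right) + 1994\right) + 181 = \left(- \frac{23593}{26} + 1994\right) + 181 = \frac{28251}{26} + 181 = \frac{32957}{26}$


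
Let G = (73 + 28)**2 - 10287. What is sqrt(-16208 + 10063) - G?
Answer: 86 + I*sqrt(6145) ≈ 86.0 + 78.39*I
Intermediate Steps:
G = -86 (G = 101**2 - 10287 = 10201 - 10287 = -86)
sqrt(-16208 + 10063) - G = sqrt(-16208 + 10063) - 1*(-86) = sqrt(-6145) + 86 = I*sqrt(6145) + 86 = 86 + I*sqrt(6145)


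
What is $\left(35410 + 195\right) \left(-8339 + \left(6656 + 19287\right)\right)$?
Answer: $626790420$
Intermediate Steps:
$\left(35410 + 195\right) \left(-8339 + \left(6656 + 19287\right)\right) = 35605 \left(-8339 + 25943\right) = 35605 \cdot 17604 = 626790420$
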